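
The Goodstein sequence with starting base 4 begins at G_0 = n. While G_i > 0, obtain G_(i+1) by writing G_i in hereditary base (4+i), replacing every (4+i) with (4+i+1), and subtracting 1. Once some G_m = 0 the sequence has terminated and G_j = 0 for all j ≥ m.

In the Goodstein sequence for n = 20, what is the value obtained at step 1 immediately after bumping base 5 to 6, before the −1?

i=0: 20 = 4^2 + 4 (b=4); 4→5: 5^2 + 5 = 30; 30−1 = 29
i=1: 29 = 5^2 + 4 (b=5); 5→6: 6^2 + 4 = 40; 40−1 = 39

40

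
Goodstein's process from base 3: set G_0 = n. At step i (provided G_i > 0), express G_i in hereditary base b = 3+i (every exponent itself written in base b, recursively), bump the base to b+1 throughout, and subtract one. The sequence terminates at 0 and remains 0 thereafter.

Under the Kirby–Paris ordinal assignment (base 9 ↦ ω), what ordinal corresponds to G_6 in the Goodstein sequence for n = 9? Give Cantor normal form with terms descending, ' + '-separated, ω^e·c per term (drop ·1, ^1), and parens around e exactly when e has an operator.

ω·2 + 6

i=0: 9 = 3^2 (b=3); 3→4: 4^2 = 16; 16−1 = 15
i=1: 15 = 3·4 + 3 (b=4); 4→5: 3·5 + 3 = 18; 18−1 = 17
i=2: 17 = 3·5 + 2 (b=5); 5→6: 3·6 + 2 = 20; 20−1 = 19
i=3: 19 = 3·6 + 1 (b=6); 6→7: 3·7 + 1 = 22; 22−1 = 21
i=4: 21 = 3·7 (b=7); 7→8: 3·8 = 24; 24−1 = 23
i=5: 23 = 2·8 + 7 (b=8); 8→9: 2·9 + 7 = 25; 25−1 = 24
i=6: 24 = 2·9 + 6 (b=9); 9→10: 2·10 + 6 = 26; 26−1 = 25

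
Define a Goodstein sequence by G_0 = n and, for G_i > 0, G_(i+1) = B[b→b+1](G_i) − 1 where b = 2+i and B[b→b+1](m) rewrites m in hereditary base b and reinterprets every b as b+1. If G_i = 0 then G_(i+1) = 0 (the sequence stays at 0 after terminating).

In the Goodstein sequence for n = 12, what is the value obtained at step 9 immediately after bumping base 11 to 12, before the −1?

i=0: 12 = 2^(2 + 1) + 2^2 (b=2); 2→3: 3^(3 + 1) + 3^3 = 108; 108−1 = 107
i=1: 107 = 3^(3 + 1) + 2·3^2 + 2·3 + 2 (b=3); 3→4: 4^(4 + 1) + 2·4^2 + 2·4 + 2 = 1066; 1066−1 = 1065
i=2: 1065 = 4^(4 + 1) + 2·4^2 + 2·4 + 1 (b=4); 4→5: 5^(5 + 1) + 2·5^2 + 2·5 + 1 = 15686; 15686−1 = 15685
i=3: 15685 = 5^(5 + 1) + 2·5^2 + 2·5 (b=5); 5→6: 6^(6 + 1) + 2·6^2 + 2·6 = 280020; 280020−1 = 280019
i=4: 280019 = 6^(6 + 1) + 2·6^2 + 6 + 5 (b=6); 6→7: 7^(7 + 1) + 2·7^2 + 7 + 5 = 5764911; 5764911−1 = 5764910
i=5: 5764910 = 7^(7 + 1) + 2·7^2 + 7 + 4 (b=7); 7→8: 8^(8 + 1) + 2·8^2 + 8 + 4 = 134217868; 134217868−1 = 134217867
i=6: 134217867 = 8^(8 + 1) + 2·8^2 + 8 + 3 (b=8); 8→9: 9^(9 + 1) + 2·9^2 + 9 + 3 = 3486784575; 3486784575−1 = 3486784574
i=7: 3486784574 = 9^(9 + 1) + 2·9^2 + 9 + 2 (b=9); 9→10: 10^(10 + 1) + 2·10^2 + 10 + 2 = 100000000212; 100000000212−1 = 100000000211
i=8: 100000000211 = 10^(10 + 1) + 2·10^2 + 10 + 1 (b=10); 10→11: 11^(11 + 1) + 2·11^2 + 11 + 1 = 3138428376975; 3138428376975−1 = 3138428376974

106993205379372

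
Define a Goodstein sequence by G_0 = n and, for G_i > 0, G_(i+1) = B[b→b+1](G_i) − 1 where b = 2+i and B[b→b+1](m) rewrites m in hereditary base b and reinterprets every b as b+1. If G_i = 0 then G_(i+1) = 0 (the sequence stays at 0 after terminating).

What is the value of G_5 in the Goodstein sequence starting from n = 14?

[0] 14 ≡ 2^(2 + 1) + 2^2 + 2 (base 2). Lift 3: 111. −1: 110.
[1] 110 ≡ 3^(3 + 1) + 3^3 + 2 (base 3). Lift 4: 1282. −1: 1281.
[2] 1281 ≡ 4^(4 + 1) + 4^4 + 1 (base 4). Lift 5: 18751. −1: 18750.
[3] 18750 ≡ 5^(5 + 1) + 5^5 (base 5). Lift 6: 326592. −1: 326591.
[4] 326591 ≡ 6^(6 + 1) + 5·6^5 + 5·6^4 + 5·6^3 + 5·6^2 + 5·6 + 5 (base 6). Lift 7: 5862841. −1: 5862840.
[5] 5862840 ≡ 7^(7 + 1) + 5·7^5 + 5·7^4 + 5·7^3 + 5·7^2 + 5·7 + 4 (base 7). Lift 8: 134404972. −1: 134404971.

5862840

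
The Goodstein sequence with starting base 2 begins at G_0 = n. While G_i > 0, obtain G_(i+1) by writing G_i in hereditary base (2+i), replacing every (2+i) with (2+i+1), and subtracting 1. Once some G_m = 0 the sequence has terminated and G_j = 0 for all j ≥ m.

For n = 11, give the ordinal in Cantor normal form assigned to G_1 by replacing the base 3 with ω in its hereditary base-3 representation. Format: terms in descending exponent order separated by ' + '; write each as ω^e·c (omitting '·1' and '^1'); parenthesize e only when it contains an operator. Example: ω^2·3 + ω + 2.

i=0: 11 = 2^(2 + 1) + 2 + 1 (b=2); 2→3: 3^(3 + 1) + 3 + 1 = 85; 85−1 = 84
i=1: 84 = 3^(3 + 1) + 3 (b=3); 3→4: 4^(4 + 1) + 4 = 1028; 1028−1 = 1027

ω^(ω + 1) + ω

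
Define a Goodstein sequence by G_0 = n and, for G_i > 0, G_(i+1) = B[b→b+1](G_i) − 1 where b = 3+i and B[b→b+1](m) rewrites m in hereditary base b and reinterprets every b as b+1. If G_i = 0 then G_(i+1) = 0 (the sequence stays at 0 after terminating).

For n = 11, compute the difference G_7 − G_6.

4

G_0=11  [base 3] 3^2 + 2  →[3↦4]→  4^2 + 2 = 18  −1 ⇒ G_1=17
G_1=17  [base 4] 4^2 + 1  →[4↦5]→  5^2 + 1 = 26  −1 ⇒ G_2=25
G_2=25  [base 5] 5^2  →[5↦6]→  6^2 = 36  −1 ⇒ G_3=35
G_3=35  [base 6] 5·6 + 5  →[6↦7]→  5·7 + 5 = 40  −1 ⇒ G_4=39
G_4=39  [base 7] 5·7 + 4  →[7↦8]→  5·8 + 4 = 44  −1 ⇒ G_5=43
G_5=43  [base 8] 5·8 + 3  →[8↦9]→  5·9 + 3 = 48  −1 ⇒ G_6=47
G_6=47  [base 9] 5·9 + 2  →[9↦10]→  5·10 + 2 = 52  −1 ⇒ G_7=51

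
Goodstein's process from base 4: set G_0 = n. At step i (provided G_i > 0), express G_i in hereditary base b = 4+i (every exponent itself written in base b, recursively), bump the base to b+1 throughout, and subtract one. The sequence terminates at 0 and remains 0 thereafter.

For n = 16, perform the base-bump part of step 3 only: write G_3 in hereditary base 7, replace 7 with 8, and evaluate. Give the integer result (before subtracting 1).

(0) 16|_4 = 4^2 ↦ 5^2|_5 = 25 ⇒ 24
(1) 24|_5 = 4·5 + 4 ↦ 4·6 + 4|_6 = 28 ⇒ 27
(2) 27|_6 = 4·6 + 3 ↦ 4·7 + 3|_7 = 31 ⇒ 30
(3) 30|_7 = 4·7 + 2 ↦ 4·8 + 2|_8 = 34 ⇒ 33

34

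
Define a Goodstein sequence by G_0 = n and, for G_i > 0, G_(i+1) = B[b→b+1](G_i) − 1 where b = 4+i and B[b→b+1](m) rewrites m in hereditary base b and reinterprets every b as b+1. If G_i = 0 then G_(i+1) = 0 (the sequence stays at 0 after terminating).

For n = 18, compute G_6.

18 —HB4→ 4^2 + 2 —bump→ 5^2 + 2 = 27 —(−1)→ 26
26 —HB5→ 5^2 + 1 —bump→ 6^2 + 1 = 37 —(−1)→ 36
36 —HB6→ 6^2 —bump→ 7^2 = 49 —(−1)→ 48
48 —HB7→ 6·7 + 6 —bump→ 6·8 + 6 = 54 —(−1)→ 53
53 —HB8→ 6·8 + 5 —bump→ 6·9 + 5 = 59 —(−1)→ 58
58 —HB9→ 6·9 + 4 —bump→ 6·10 + 4 = 64 —(−1)→ 63
63 —HB10→ 6·10 + 3 —bump→ 6·11 + 3 = 69 —(−1)→ 68

63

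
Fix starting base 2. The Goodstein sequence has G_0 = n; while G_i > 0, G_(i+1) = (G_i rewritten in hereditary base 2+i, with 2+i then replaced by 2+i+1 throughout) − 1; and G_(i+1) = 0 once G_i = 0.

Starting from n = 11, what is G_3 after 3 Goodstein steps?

15627

step 0: 11 = 2^(2 + 1) + 2 + 1; sub 3 for 2: 3^(3 + 1) + 3 + 1; = 85; G_1 = 85−1 = 84
step 1: 84 = 3^(3 + 1) + 3; sub 4 for 3: 4^(4 + 1) + 4; = 1028; G_2 = 1028−1 = 1027
step 2: 1027 = 4^(4 + 1) + 3; sub 5 for 4: 5^(5 + 1) + 3; = 15628; G_3 = 15628−1 = 15627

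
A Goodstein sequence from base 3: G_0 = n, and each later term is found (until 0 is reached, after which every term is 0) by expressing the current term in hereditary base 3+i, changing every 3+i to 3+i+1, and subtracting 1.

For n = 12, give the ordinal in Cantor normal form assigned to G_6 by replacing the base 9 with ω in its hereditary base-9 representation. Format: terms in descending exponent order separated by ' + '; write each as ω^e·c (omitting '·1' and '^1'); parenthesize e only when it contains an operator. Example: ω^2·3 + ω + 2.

i=0: 12 = 3^2 + 3 (b=3); 3→4: 4^2 + 4 = 20; 20−1 = 19
i=1: 19 = 4^2 + 3 (b=4); 4→5: 5^2 + 3 = 28; 28−1 = 27
i=2: 27 = 5^2 + 2 (b=5); 5→6: 6^2 + 2 = 38; 38−1 = 37
i=3: 37 = 6^2 + 1 (b=6); 6→7: 7^2 + 1 = 50; 50−1 = 49
i=4: 49 = 7^2 (b=7); 7→8: 8^2 = 64; 64−1 = 63
i=5: 63 = 7·8 + 7 (b=8); 8→9: 7·9 + 7 = 70; 70−1 = 69
i=6: 69 = 7·9 + 6 (b=9); 9→10: 7·10 + 6 = 76; 76−1 = 75

ω·7 + 6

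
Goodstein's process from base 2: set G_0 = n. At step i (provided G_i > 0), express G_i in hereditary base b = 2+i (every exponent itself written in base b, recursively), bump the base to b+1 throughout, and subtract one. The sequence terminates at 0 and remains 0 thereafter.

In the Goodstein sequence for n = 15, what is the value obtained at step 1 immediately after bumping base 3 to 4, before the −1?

1284

(0) 15|_2 = 2^(2 + 1) + 2^2 + 2 + 1 ↦ 3^(3 + 1) + 3^3 + 3 + 1|_3 = 112 ⇒ 111
(1) 111|_3 = 3^(3 + 1) + 3^3 + 3 ↦ 4^(4 + 1) + 4^4 + 4|_4 = 1284 ⇒ 1283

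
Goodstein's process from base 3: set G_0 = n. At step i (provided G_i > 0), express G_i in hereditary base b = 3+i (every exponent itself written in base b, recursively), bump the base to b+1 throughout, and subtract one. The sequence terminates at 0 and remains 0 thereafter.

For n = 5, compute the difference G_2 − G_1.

0

G_0 = 5. HB_3(5) = 3 + 2. Bump = 6. G_1 = 5.
G_1 = 5. HB_4(5) = 4 + 1. Bump = 6. G_2 = 5.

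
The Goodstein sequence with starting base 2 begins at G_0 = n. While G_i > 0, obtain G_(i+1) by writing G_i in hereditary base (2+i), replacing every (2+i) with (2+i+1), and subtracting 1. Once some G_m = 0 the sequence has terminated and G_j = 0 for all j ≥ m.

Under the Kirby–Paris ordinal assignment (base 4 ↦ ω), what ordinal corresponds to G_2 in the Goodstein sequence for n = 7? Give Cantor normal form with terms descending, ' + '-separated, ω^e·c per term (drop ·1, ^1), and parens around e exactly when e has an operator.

7 —HB2→ 2^2 + 2 + 1 —bump→ 3^3 + 3 + 1 = 31 —(−1)→ 30
30 —HB3→ 3^3 + 3 —bump→ 4^4 + 4 = 260 —(−1)→ 259
259 —HB4→ 4^4 + 3 —bump→ 5^5 + 3 = 3128 —(−1)→ 3127

ω^ω + 3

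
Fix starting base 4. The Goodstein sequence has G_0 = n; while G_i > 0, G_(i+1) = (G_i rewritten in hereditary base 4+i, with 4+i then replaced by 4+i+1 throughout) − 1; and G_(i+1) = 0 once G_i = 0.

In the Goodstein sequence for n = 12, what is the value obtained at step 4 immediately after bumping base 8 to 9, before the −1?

G_0 = 12. HB_4(12) = 3·4. Bump = 15. G_1 = 14.
G_1 = 14. HB_5(14) = 2·5 + 4. Bump = 16. G_2 = 15.
G_2 = 15. HB_6(15) = 2·6 + 3. Bump = 17. G_3 = 16.
G_3 = 16. HB_7(16) = 2·7 + 2. Bump = 18. G_4 = 17.
G_4 = 17. HB_8(17) = 2·8 + 1. Bump = 19. G_5 = 18.

19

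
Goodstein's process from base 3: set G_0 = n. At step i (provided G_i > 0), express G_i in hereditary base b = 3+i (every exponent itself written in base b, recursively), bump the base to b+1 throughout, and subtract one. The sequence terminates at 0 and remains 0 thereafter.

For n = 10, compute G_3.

27

(0) 10|_3 = 3^2 + 1 ↦ 4^2 + 1|_4 = 17 ⇒ 16
(1) 16|_4 = 4^2 ↦ 5^2|_5 = 25 ⇒ 24
(2) 24|_5 = 4·5 + 4 ↦ 4·6 + 4|_6 = 28 ⇒ 27
(3) 27|_6 = 4·6 + 3 ↦ 4·7 + 3|_7 = 31 ⇒ 30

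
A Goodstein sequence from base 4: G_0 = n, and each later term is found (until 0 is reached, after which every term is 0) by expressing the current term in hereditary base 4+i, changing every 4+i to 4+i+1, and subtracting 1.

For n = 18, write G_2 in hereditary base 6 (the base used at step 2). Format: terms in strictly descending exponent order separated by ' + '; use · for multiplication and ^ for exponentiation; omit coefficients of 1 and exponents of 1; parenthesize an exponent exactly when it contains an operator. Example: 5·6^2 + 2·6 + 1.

[0] 18 ≡ 4^2 + 2 (base 4). Lift 5: 27. −1: 26.
[1] 26 ≡ 5^2 + 1 (base 5). Lift 6: 37. −1: 36.

6^2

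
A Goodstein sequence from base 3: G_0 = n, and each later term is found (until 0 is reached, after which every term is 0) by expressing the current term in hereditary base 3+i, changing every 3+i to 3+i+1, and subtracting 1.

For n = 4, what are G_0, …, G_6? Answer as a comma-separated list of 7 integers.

4, 4, 4, 3, 2, 1, 0

4 —HB3→ 3 + 1 —bump→ 4 + 1 = 5 —(−1)→ 4
4 —HB4→ 4 —bump→ 5 = 5 —(−1)→ 4
4 —HB5→ 4 —bump→ 4 = 4 —(−1)→ 3
3 —HB6→ 3 —bump→ 3 = 3 —(−1)→ 2
2 —HB7→ 2 —bump→ 2 = 2 —(−1)→ 1
1 —HB8→ 1 —bump→ 1 = 1 —(−1)→ 0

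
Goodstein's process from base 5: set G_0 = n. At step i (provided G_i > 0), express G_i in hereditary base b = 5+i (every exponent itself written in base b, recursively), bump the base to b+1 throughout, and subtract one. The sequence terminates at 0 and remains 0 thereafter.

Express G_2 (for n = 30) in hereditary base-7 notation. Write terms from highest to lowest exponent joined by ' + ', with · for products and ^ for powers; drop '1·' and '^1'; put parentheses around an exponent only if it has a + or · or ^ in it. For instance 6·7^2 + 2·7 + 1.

G_0 = 30. HB_5(30) = 5^2 + 5. Bump = 42. G_1 = 41.
G_1 = 41. HB_6(41) = 6^2 + 5. Bump = 54. G_2 = 53.
G_2 = 53. HB_7(53) = 7^2 + 4. Bump = 68. G_3 = 67.

7^2 + 4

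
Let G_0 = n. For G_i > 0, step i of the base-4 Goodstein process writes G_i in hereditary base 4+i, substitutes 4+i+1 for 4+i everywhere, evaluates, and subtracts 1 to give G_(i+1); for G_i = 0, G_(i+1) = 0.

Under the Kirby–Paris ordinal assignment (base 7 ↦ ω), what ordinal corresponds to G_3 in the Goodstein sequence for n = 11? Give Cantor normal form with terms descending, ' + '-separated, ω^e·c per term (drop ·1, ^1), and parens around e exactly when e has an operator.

ω·2

G_0=11  [base 4] 2·4 + 3  →[4↦5]→  2·5 + 3 = 13  −1 ⇒ G_1=12
G_1=12  [base 5] 2·5 + 2  →[5↦6]→  2·6 + 2 = 14  −1 ⇒ G_2=13
G_2=13  [base 6] 2·6 + 1  →[6↦7]→  2·7 + 1 = 15  −1 ⇒ G_3=14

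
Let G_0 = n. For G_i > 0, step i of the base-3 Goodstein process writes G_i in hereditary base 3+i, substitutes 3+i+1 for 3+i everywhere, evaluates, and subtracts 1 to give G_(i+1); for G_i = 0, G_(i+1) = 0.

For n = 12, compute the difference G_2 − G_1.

8

G_0 = 12. HB_3(12) = 3^2 + 3. Bump = 20. G_1 = 19.
G_1 = 19. HB_4(19) = 4^2 + 3. Bump = 28. G_2 = 27.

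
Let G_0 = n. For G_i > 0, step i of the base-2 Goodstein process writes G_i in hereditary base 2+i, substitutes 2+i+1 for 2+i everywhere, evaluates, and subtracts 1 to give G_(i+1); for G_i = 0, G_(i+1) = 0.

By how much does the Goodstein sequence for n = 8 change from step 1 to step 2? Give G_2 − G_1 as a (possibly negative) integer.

473

[0] 8 ≡ 2^(2 + 1) (base 2). Lift 3: 81. −1: 80.
[1] 80 ≡ 2·3^3 + 2·3^2 + 2·3 + 2 (base 3). Lift 4: 554. −1: 553.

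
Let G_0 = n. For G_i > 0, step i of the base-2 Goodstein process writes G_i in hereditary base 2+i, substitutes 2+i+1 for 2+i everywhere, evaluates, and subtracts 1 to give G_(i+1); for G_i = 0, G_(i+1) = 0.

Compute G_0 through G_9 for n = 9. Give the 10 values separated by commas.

9, 81, 1023, 9842, 140743, 2471826, 50333399, 1162263921, 30000003325, 855935016215

base 2: 9 = 2^(2 + 1) + 1; at 3: 3^(3 + 1) + 1 = 82; next = 81
base 3: 81 = 3^(3 + 1); at 4: 4^(4 + 1) = 1024; next = 1023
base 4: 1023 = 3·4^4 + 3·4^3 + 3·4^2 + 3·4 + 3; at 5: 3·5^5 + 3·5^3 + 3·5^2 + 3·5 + 3 = 9843; next = 9842
base 5: 9842 = 3·5^5 + 3·5^3 + 3·5^2 + 3·5 + 2; at 6: 3·6^6 + 3·6^3 + 3·6^2 + 3·6 + 2 = 140744; next = 140743
base 6: 140743 = 3·6^6 + 3·6^3 + 3·6^2 + 3·6 + 1; at 7: 3·7^7 + 3·7^3 + 3·7^2 + 3·7 + 1 = 2471827; next = 2471826
base 7: 2471826 = 3·7^7 + 3·7^3 + 3·7^2 + 3·7; at 8: 3·8^8 + 3·8^3 + 3·8^2 + 3·8 = 50333400; next = 50333399
base 8: 50333399 = 3·8^8 + 3·8^3 + 3·8^2 + 2·8 + 7; at 9: 3·9^9 + 3·9^3 + 3·9^2 + 2·9 + 7 = 1162263922; next = 1162263921
base 9: 1162263921 = 3·9^9 + 3·9^3 + 3·9^2 + 2·9 + 6; at 10: 3·10^10 + 3·10^3 + 3·10^2 + 2·10 + 6 = 30000003326; next = 30000003325
base 10: 30000003325 = 3·10^10 + 3·10^3 + 3·10^2 + 2·10 + 5; at 11: 3·11^11 + 3·11^3 + 3·11^2 + 2·11 + 5 = 855935016216; next = 855935016215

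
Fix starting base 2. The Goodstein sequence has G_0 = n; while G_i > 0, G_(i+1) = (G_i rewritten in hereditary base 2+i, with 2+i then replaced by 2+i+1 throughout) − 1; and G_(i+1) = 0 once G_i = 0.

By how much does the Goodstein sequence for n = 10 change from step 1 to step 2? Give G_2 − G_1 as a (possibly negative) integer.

[0] 10 ≡ 2^(2 + 1) + 2 (base 2). Lift 3: 84. −1: 83.
[1] 83 ≡ 3^(3 + 1) + 2 (base 3). Lift 4: 1026. −1: 1025.

942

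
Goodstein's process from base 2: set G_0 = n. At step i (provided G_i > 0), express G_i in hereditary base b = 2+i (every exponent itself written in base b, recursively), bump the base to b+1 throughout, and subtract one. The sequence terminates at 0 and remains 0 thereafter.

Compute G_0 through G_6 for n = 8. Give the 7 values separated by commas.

8, 80, 553, 6310, 93395, 1647195, 33554571

i=0: 8 = 2^(2 + 1) (b=2); 2→3: 3^(3 + 1) = 81; 81−1 = 80
i=1: 80 = 2·3^3 + 2·3^2 + 2·3 + 2 (b=3); 3→4: 2·4^4 + 2·4^2 + 2·4 + 2 = 554; 554−1 = 553
i=2: 553 = 2·4^4 + 2·4^2 + 2·4 + 1 (b=4); 4→5: 2·5^5 + 2·5^2 + 2·5 + 1 = 6311; 6311−1 = 6310
i=3: 6310 = 2·5^5 + 2·5^2 + 2·5 (b=5); 5→6: 2·6^6 + 2·6^2 + 2·6 = 93396; 93396−1 = 93395
i=4: 93395 = 2·6^6 + 2·6^2 + 6 + 5 (b=6); 6→7: 2·7^7 + 2·7^2 + 7 + 5 = 1647196; 1647196−1 = 1647195
i=5: 1647195 = 2·7^7 + 2·7^2 + 7 + 4 (b=7); 7→8: 2·8^8 + 2·8^2 + 8 + 4 = 33554572; 33554572−1 = 33554571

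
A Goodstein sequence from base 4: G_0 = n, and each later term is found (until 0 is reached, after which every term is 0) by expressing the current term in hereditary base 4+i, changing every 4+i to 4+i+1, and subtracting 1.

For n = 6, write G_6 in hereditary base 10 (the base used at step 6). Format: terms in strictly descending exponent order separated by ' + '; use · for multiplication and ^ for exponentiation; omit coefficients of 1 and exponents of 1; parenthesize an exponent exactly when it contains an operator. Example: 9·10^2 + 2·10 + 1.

6 —HB4→ 4 + 2 —bump→ 5 + 2 = 7 —(−1)→ 6
6 —HB5→ 5 + 1 —bump→ 6 + 1 = 7 —(−1)→ 6
6 —HB6→ 6 —bump→ 7 = 7 —(−1)→ 6
6 —HB7→ 6 —bump→ 6 = 6 —(−1)→ 5
5 —HB8→ 5 —bump→ 5 = 5 —(−1)→ 4
4 —HB9→ 4 —bump→ 4 = 4 —(−1)→ 3
3 —HB10→ 3 —bump→ 3 = 3 —(−1)→ 2

3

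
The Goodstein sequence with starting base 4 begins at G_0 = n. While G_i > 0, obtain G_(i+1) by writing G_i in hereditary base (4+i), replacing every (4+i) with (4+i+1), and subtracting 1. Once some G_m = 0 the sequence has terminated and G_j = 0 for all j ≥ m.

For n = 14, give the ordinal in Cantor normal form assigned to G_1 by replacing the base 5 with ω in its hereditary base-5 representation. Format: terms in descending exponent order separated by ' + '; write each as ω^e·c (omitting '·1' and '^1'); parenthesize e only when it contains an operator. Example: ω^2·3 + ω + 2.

ω·3 + 1

step 0: 14 = 3·4 + 2; sub 5 for 4: 3·5 + 2; = 17; G_1 = 17−1 = 16
step 1: 16 = 3·5 + 1; sub 6 for 5: 3·6 + 1; = 19; G_2 = 19−1 = 18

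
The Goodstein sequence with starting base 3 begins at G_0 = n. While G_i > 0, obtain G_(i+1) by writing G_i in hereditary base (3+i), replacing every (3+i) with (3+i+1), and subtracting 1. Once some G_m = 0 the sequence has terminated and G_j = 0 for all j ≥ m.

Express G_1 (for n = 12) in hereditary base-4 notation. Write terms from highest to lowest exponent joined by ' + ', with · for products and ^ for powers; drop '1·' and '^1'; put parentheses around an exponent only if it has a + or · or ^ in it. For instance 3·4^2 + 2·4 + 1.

(0) 12|_3 = 3^2 + 3 ↦ 4^2 + 4|_4 = 20 ⇒ 19
(1) 19|_4 = 4^2 + 3 ↦ 5^2 + 3|_5 = 28 ⇒ 27

4^2 + 3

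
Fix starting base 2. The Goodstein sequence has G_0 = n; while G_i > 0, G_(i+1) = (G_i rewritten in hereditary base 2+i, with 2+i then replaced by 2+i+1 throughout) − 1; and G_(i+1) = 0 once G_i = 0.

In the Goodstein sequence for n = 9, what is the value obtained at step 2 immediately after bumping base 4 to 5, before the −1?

9843

step 0: 9 = 2^(2 + 1) + 1; sub 3 for 2: 3^(3 + 1) + 1; = 82; G_1 = 82−1 = 81
step 1: 81 = 3^(3 + 1); sub 4 for 3: 4^(4 + 1); = 1024; G_2 = 1024−1 = 1023
step 2: 1023 = 3·4^4 + 3·4^3 + 3·4^2 + 3·4 + 3; sub 5 for 4: 3·5^5 + 3·5^3 + 3·5^2 + 3·5 + 3; = 9843; G_3 = 9843−1 = 9842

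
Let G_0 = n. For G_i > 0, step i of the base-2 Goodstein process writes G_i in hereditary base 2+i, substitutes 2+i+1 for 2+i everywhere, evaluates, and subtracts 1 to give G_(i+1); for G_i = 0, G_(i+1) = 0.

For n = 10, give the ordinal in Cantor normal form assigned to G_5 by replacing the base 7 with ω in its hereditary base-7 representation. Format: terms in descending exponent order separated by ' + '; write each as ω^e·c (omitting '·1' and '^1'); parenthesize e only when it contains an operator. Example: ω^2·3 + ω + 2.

ω^ω·5 + ω^5·5 + ω^4·5 + ω^3·5 + ω^2·5 + ω·5 + 4

(0) 10|_2 = 2^(2 + 1) + 2 ↦ 3^(3 + 1) + 3|_3 = 84 ⇒ 83
(1) 83|_3 = 3^(3 + 1) + 2 ↦ 4^(4 + 1) + 2|_4 = 1026 ⇒ 1025
(2) 1025|_4 = 4^(4 + 1) + 1 ↦ 5^(5 + 1) + 1|_5 = 15626 ⇒ 15625
(3) 15625|_5 = 5^(5 + 1) ↦ 6^(6 + 1)|_6 = 279936 ⇒ 279935
(4) 279935|_6 = 5·6^6 + 5·6^5 + 5·6^4 + 5·6^3 + 5·6^2 + 5·6 + 5 ↦ 5·7^7 + 5·7^5 + 5·7^4 + 5·7^3 + 5·7^2 + 5·7 + 5|_7 = 4215755 ⇒ 4215754
(5) 4215754|_7 = 5·7^7 + 5·7^5 + 5·7^4 + 5·7^3 + 5·7^2 + 5·7 + 4 ↦ 5·8^8 + 5·8^5 + 5·8^4 + 5·8^3 + 5·8^2 + 5·8 + 4|_8 = 84073324 ⇒ 84073323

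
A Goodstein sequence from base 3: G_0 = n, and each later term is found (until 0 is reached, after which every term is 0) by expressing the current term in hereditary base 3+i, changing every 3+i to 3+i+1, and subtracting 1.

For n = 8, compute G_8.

8 —HB3→ 2·3 + 2 —bump→ 2·4 + 2 = 10 —(−1)→ 9
9 —HB4→ 2·4 + 1 —bump→ 2·5 + 1 = 11 —(−1)→ 10
10 —HB5→ 2·5 —bump→ 2·6 = 12 —(−1)→ 11
11 —HB6→ 6 + 5 —bump→ 7 + 5 = 12 —(−1)→ 11
11 —HB7→ 7 + 4 —bump→ 8 + 4 = 12 —(−1)→ 11
11 —HB8→ 8 + 3 —bump→ 9 + 3 = 12 —(−1)→ 11
11 —HB9→ 9 + 2 —bump→ 10 + 2 = 12 —(−1)→ 11
11 —HB10→ 10 + 1 —bump→ 11 + 1 = 12 —(−1)→ 11

11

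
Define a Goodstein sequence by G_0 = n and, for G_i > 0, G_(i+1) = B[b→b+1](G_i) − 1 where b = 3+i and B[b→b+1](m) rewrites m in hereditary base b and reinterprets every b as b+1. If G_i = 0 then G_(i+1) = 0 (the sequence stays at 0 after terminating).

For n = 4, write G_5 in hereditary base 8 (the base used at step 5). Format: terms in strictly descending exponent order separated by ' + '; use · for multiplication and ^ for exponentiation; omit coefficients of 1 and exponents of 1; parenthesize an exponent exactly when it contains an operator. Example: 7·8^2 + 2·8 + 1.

[0] 4 ≡ 3 + 1 (base 3). Lift 4: 5. −1: 4.
[1] 4 ≡ 4 (base 4). Lift 5: 5. −1: 4.
[2] 4 ≡ 4 (base 5). Lift 6: 4. −1: 3.
[3] 3 ≡ 3 (base 6). Lift 7: 3. −1: 2.
[4] 2 ≡ 2 (base 7). Lift 8: 2. −1: 1.
[5] 1 ≡ 1 (base 8). Lift 9: 1. −1: 0.

1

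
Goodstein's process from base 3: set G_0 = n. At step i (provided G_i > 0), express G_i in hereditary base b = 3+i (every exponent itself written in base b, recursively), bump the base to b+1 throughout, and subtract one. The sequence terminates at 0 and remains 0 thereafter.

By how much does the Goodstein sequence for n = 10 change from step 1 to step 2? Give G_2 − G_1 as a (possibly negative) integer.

8

G_0=10  [base 3] 3^2 + 1  →[3↦4]→  4^2 + 1 = 17  −1 ⇒ G_1=16
G_1=16  [base 4] 4^2  →[4↦5]→  5^2 = 25  −1 ⇒ G_2=24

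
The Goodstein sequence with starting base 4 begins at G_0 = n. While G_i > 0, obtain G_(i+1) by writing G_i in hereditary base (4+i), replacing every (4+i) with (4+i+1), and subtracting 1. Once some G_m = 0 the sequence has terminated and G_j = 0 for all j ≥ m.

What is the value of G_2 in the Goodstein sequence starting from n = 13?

17

i=0: 13 = 3·4 + 1 (b=4); 4→5: 3·5 + 1 = 16; 16−1 = 15
i=1: 15 = 3·5 (b=5); 5→6: 3·6 = 18; 18−1 = 17
i=2: 17 = 2·6 + 5 (b=6); 6→7: 2·7 + 5 = 19; 19−1 = 18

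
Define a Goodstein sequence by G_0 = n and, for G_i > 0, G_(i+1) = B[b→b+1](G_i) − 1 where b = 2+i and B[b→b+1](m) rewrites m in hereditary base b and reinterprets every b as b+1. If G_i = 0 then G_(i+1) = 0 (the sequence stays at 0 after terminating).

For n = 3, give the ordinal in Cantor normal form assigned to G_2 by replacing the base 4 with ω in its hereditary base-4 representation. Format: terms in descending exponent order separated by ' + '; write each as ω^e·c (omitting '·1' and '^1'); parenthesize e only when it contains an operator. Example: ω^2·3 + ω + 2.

3

step 0: 3 = 2 + 1; sub 3 for 2: 3 + 1; = 4; G_1 = 4−1 = 3
step 1: 3 = 3; sub 4 for 3: 4; = 4; G_2 = 4−1 = 3
step 2: 3 = 3; sub 5 for 4: 3; = 3; G_3 = 3−1 = 2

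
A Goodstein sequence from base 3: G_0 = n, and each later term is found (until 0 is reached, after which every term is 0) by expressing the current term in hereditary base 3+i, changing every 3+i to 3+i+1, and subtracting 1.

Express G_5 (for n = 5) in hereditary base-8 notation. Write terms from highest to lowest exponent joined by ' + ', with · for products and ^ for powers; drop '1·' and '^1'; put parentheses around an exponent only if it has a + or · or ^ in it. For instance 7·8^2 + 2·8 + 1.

3

G_0=5  [base 3] 3 + 2  →[3↦4]→  4 + 2 = 6  −1 ⇒ G_1=5
G_1=5  [base 4] 4 + 1  →[4↦5]→  5 + 1 = 6  −1 ⇒ G_2=5
G_2=5  [base 5] 5  →[5↦6]→  6 = 6  −1 ⇒ G_3=5
G_3=5  [base 6] 5  →[6↦7]→  5 = 5  −1 ⇒ G_4=4
G_4=4  [base 7] 4  →[7↦8]→  4 = 4  −1 ⇒ G_5=3
G_5=3  [base 8] 3  →[8↦9]→  3 = 3  −1 ⇒ G_6=2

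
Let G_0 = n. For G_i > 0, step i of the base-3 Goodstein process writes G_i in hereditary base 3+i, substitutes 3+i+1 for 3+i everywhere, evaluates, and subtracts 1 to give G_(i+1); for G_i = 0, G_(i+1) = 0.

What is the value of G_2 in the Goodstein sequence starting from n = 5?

[0] 5 ≡ 3 + 2 (base 3). Lift 4: 6. −1: 5.
[1] 5 ≡ 4 + 1 (base 4). Lift 5: 6. −1: 5.

5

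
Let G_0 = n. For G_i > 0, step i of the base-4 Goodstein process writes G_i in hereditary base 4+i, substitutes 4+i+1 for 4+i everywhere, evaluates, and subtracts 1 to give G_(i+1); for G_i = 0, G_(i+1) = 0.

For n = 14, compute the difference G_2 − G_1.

2

(0) 14|_4 = 3·4 + 2 ↦ 3·5 + 2|_5 = 17 ⇒ 16
(1) 16|_5 = 3·5 + 1 ↦ 3·6 + 1|_6 = 19 ⇒ 18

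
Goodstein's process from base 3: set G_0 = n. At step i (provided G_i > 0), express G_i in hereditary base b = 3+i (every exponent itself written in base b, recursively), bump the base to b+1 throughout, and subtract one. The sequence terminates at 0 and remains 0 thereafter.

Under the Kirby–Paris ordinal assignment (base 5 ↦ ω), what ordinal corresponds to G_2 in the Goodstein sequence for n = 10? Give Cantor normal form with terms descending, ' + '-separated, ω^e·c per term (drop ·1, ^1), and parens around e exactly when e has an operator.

base 3: 10 = 3^2 + 1; at 4: 4^2 + 1 = 17; next = 16
base 4: 16 = 4^2; at 5: 5^2 = 25; next = 24
base 5: 24 = 4·5 + 4; at 6: 4·6 + 4 = 28; next = 27

ω·4 + 4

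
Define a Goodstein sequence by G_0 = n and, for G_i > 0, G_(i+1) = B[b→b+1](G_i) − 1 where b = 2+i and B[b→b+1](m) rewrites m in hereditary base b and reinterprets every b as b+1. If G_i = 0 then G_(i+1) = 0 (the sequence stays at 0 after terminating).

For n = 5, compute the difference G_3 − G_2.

5 —HB2→ 2^2 + 1 —bump→ 3^3 + 1 = 28 —(−1)→ 27
27 —HB3→ 3^3 —bump→ 4^4 = 256 —(−1)→ 255
255 —HB4→ 3·4^3 + 3·4^2 + 3·4 + 3 —bump→ 3·5^3 + 3·5^2 + 3·5 + 3 = 468 —(−1)→ 467

212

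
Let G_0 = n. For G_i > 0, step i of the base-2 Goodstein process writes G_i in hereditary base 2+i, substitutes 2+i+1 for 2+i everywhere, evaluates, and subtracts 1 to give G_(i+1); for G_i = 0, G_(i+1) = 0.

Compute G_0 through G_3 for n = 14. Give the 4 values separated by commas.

14, 110, 1281, 18750

base 2: 14 = 2^(2 + 1) + 2^2 + 2; at 3: 3^(3 + 1) + 3^3 + 3 = 111; next = 110
base 3: 110 = 3^(3 + 1) + 3^3 + 2; at 4: 4^(4 + 1) + 4^4 + 2 = 1282; next = 1281
base 4: 1281 = 4^(4 + 1) + 4^4 + 1; at 5: 5^(5 + 1) + 5^5 + 1 = 18751; next = 18750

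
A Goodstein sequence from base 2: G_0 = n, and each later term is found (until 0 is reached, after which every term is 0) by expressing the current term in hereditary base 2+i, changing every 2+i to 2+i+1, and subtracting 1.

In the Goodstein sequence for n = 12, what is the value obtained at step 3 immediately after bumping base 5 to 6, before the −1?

280020

i=0: 12 = 2^(2 + 1) + 2^2 (b=2); 2→3: 3^(3 + 1) + 3^3 = 108; 108−1 = 107
i=1: 107 = 3^(3 + 1) + 2·3^2 + 2·3 + 2 (b=3); 3→4: 4^(4 + 1) + 2·4^2 + 2·4 + 2 = 1066; 1066−1 = 1065
i=2: 1065 = 4^(4 + 1) + 2·4^2 + 2·4 + 1 (b=4); 4→5: 5^(5 + 1) + 2·5^2 + 2·5 + 1 = 15686; 15686−1 = 15685
i=3: 15685 = 5^(5 + 1) + 2·5^2 + 2·5 (b=5); 5→6: 6^(6 + 1) + 2·6^2 + 2·6 = 280020; 280020−1 = 280019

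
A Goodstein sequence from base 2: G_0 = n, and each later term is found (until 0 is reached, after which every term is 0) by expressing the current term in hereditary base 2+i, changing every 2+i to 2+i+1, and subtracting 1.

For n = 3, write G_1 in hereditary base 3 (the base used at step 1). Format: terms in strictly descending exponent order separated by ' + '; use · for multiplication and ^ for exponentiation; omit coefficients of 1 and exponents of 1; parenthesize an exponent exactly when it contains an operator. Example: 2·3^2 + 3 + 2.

G_0=3  [base 2] 2 + 1  →[2↦3]→  3 + 1 = 4  −1 ⇒ G_1=3
G_1=3  [base 3] 3  →[3↦4]→  4 = 4  −1 ⇒ G_2=3

3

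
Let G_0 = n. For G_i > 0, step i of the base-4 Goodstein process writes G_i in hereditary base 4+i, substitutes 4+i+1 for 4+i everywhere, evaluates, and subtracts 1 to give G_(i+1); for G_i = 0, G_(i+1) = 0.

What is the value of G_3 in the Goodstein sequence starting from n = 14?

G_0=14  [base 4] 3·4 + 2  →[4↦5]→  3·5 + 2 = 17  −1 ⇒ G_1=16
G_1=16  [base 5] 3·5 + 1  →[5↦6]→  3·6 + 1 = 19  −1 ⇒ G_2=18
G_2=18  [base 6] 3·6  →[6↦7]→  3·7 = 21  −1 ⇒ G_3=20

20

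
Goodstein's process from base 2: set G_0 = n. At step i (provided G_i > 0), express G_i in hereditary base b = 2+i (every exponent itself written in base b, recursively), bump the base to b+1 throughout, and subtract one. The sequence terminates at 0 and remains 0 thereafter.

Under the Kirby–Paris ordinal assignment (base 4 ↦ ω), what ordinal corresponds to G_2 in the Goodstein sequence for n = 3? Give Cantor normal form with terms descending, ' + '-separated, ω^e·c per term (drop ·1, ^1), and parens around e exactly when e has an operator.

3

[0] 3 ≡ 2 + 1 (base 2). Lift 3: 4. −1: 3.
[1] 3 ≡ 3 (base 3). Lift 4: 4. −1: 3.
[2] 3 ≡ 3 (base 4). Lift 5: 3. −1: 2.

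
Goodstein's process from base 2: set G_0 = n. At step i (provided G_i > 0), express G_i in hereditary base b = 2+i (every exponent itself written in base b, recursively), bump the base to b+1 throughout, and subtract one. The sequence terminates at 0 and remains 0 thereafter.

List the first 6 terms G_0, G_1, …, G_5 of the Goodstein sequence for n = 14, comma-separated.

14, 110, 1281, 18750, 326591, 5862840

[0] 14 ≡ 2^(2 + 1) + 2^2 + 2 (base 2). Lift 3: 111. −1: 110.
[1] 110 ≡ 3^(3 + 1) + 3^3 + 2 (base 3). Lift 4: 1282. −1: 1281.
[2] 1281 ≡ 4^(4 + 1) + 4^4 + 1 (base 4). Lift 5: 18751. −1: 18750.
[3] 18750 ≡ 5^(5 + 1) + 5^5 (base 5). Lift 6: 326592. −1: 326591.
[4] 326591 ≡ 6^(6 + 1) + 5·6^5 + 5·6^4 + 5·6^3 + 5·6^2 + 5·6 + 5 (base 6). Lift 7: 5862841. −1: 5862840.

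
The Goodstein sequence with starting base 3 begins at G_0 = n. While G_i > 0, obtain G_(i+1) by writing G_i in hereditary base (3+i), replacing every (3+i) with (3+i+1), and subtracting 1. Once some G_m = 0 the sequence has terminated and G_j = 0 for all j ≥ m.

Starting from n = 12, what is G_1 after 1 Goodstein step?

12 —HB3→ 3^2 + 3 —bump→ 4^2 + 4 = 20 —(−1)→ 19
19 —HB4→ 4^2 + 3 —bump→ 5^2 + 3 = 28 —(−1)→ 27

19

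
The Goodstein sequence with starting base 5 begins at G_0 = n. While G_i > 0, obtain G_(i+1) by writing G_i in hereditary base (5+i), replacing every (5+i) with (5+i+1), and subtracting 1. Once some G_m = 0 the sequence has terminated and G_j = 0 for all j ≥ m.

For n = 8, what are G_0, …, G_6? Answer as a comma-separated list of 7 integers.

8, 8, 8, 8, 8, 7, 6

G_0 = 8. HB_5(8) = 5 + 3. Bump = 9. G_1 = 8.
G_1 = 8. HB_6(8) = 6 + 2. Bump = 9. G_2 = 8.
G_2 = 8. HB_7(8) = 7 + 1. Bump = 9. G_3 = 8.
G_3 = 8. HB_8(8) = 8. Bump = 9. G_4 = 8.
G_4 = 8. HB_9(8) = 8. Bump = 8. G_5 = 7.
G_5 = 7. HB_10(7) = 7. Bump = 7. G_6 = 6.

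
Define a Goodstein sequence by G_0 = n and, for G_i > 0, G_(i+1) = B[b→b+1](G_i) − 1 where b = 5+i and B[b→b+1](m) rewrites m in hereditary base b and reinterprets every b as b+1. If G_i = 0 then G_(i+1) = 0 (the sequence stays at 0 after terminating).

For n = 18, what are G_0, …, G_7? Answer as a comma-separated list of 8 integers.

i=0: 18 = 3·5 + 3 (b=5); 5→6: 3·6 + 3 = 21; 21−1 = 20
i=1: 20 = 3·6 + 2 (b=6); 6→7: 3·7 + 2 = 23; 23−1 = 22
i=2: 22 = 3·7 + 1 (b=7); 7→8: 3·8 + 1 = 25; 25−1 = 24
i=3: 24 = 3·8 (b=8); 8→9: 3·9 = 27; 27−1 = 26
i=4: 26 = 2·9 + 8 (b=9); 9→10: 2·10 + 8 = 28; 28−1 = 27
i=5: 27 = 2·10 + 7 (b=10); 10→11: 2·11 + 7 = 29; 29−1 = 28
i=6: 28 = 2·11 + 6 (b=11); 11→12: 2·12 + 6 = 30; 30−1 = 29

18, 20, 22, 24, 26, 27, 28, 29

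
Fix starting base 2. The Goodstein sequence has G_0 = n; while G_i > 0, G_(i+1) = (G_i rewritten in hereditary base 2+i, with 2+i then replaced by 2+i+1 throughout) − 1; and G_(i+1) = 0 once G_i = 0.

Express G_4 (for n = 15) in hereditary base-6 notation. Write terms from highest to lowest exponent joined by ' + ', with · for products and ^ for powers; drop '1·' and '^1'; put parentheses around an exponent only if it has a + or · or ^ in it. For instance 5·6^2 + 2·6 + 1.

6^(6 + 1) + 6^6 + 1

base 2: 15 = 2^(2 + 1) + 2^2 + 2 + 1; at 3: 3^(3 + 1) + 3^3 + 3 + 1 = 112; next = 111
base 3: 111 = 3^(3 + 1) + 3^3 + 3; at 4: 4^(4 + 1) + 4^4 + 4 = 1284; next = 1283
base 4: 1283 = 4^(4 + 1) + 4^4 + 3; at 5: 5^(5 + 1) + 5^5 + 3 = 18753; next = 18752
base 5: 18752 = 5^(5 + 1) + 5^5 + 2; at 6: 6^(6 + 1) + 6^6 + 2 = 326594; next = 326593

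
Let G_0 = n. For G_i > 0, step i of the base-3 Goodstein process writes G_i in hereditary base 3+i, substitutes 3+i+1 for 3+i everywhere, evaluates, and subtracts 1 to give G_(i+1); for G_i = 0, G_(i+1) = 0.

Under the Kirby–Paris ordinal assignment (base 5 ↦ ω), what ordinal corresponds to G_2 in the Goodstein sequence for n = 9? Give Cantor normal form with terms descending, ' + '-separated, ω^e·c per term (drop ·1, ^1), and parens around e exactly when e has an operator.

ω·3 + 2

(0) 9|_3 = 3^2 ↦ 4^2|_4 = 16 ⇒ 15
(1) 15|_4 = 3·4 + 3 ↦ 3·5 + 3|_5 = 18 ⇒ 17
(2) 17|_5 = 3·5 + 2 ↦ 3·6 + 2|_6 = 20 ⇒ 19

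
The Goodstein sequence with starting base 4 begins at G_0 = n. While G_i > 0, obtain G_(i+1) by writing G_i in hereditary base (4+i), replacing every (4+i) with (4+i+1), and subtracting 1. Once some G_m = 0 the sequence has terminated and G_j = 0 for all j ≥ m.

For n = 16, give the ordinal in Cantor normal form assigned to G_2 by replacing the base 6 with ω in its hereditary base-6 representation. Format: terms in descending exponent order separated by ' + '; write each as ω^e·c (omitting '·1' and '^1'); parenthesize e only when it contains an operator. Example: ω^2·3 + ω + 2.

ω·4 + 3

base 4: 16 = 4^2; at 5: 5^2 = 25; next = 24
base 5: 24 = 4·5 + 4; at 6: 4·6 + 4 = 28; next = 27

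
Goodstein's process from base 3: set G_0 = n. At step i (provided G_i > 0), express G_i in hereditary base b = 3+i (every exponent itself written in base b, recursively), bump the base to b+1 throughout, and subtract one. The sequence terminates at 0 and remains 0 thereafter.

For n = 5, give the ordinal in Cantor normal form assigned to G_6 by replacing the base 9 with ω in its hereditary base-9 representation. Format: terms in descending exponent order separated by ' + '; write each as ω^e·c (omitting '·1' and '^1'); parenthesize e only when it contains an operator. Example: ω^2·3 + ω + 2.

(0) 5|_3 = 3 + 2 ↦ 4 + 2|_4 = 6 ⇒ 5
(1) 5|_4 = 4 + 1 ↦ 5 + 1|_5 = 6 ⇒ 5
(2) 5|_5 = 5 ↦ 6|_6 = 6 ⇒ 5
(3) 5|_6 = 5 ↦ 5|_7 = 5 ⇒ 4
(4) 4|_7 = 4 ↦ 4|_8 = 4 ⇒ 3
(5) 3|_8 = 3 ↦ 3|_9 = 3 ⇒ 2
(6) 2|_9 = 2 ↦ 2|_10 = 2 ⇒ 1

2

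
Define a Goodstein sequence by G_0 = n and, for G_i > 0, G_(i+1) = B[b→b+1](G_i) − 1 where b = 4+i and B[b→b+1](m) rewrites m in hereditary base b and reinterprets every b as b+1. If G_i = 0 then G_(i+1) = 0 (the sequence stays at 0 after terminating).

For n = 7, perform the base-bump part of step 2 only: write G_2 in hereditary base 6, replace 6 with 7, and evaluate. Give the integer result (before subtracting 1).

8

step 0: 7 = 4 + 3; sub 5 for 4: 5 + 3; = 8; G_1 = 8−1 = 7
step 1: 7 = 5 + 2; sub 6 for 5: 6 + 2; = 8; G_2 = 8−1 = 7
step 2: 7 = 6 + 1; sub 7 for 6: 7 + 1; = 8; G_3 = 8−1 = 7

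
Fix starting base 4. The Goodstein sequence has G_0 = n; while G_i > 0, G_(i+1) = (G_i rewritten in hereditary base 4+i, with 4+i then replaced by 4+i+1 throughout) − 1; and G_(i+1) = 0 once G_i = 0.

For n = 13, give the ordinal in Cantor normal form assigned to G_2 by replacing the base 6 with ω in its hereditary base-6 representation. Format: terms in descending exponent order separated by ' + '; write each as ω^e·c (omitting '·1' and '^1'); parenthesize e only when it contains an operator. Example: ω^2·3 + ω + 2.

step 0: 13 = 3·4 + 1; sub 5 for 4: 3·5 + 1; = 16; G_1 = 16−1 = 15
step 1: 15 = 3·5; sub 6 for 5: 3·6; = 18; G_2 = 18−1 = 17

ω·2 + 5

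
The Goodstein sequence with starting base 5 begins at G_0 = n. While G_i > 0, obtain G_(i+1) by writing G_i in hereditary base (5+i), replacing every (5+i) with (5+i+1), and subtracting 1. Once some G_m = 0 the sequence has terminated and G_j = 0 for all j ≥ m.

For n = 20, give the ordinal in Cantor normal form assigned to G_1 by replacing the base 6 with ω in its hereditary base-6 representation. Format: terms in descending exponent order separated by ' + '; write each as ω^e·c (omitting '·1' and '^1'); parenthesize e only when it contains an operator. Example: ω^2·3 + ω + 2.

ω·3 + 5

i=0: 20 = 4·5 (b=5); 5→6: 4·6 = 24; 24−1 = 23
i=1: 23 = 3·6 + 5 (b=6); 6→7: 3·7 + 5 = 26; 26−1 = 25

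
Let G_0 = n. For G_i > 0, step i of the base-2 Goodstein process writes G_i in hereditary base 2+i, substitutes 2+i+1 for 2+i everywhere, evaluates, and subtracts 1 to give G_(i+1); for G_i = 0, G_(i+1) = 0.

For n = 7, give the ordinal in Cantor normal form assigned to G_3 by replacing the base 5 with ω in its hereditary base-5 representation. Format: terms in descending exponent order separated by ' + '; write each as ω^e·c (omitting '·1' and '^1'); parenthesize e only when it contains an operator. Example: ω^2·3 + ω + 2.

step 0: 7 = 2^2 + 2 + 1; sub 3 for 2: 3^3 + 3 + 1; = 31; G_1 = 31−1 = 30
step 1: 30 = 3^3 + 3; sub 4 for 3: 4^4 + 4; = 260; G_2 = 260−1 = 259
step 2: 259 = 4^4 + 3; sub 5 for 4: 5^5 + 3; = 3128; G_3 = 3128−1 = 3127

ω^ω + 2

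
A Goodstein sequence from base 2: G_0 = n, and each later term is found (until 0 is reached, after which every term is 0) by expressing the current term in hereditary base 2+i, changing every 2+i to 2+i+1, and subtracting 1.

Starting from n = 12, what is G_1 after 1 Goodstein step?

G_0 = 12. HB_2(12) = 2^(2 + 1) + 2^2. Bump = 108. G_1 = 107.
G_1 = 107. HB_3(107) = 3^(3 + 1) + 2·3^2 + 2·3 + 2. Bump = 1066. G_2 = 1065.

107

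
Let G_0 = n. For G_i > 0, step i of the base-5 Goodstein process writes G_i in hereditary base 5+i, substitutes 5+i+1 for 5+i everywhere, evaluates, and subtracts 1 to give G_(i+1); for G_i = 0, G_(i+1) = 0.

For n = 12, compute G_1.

base 5: 12 = 2·5 + 2; at 6: 2·6 + 2 = 14; next = 13
base 6: 13 = 2·6 + 1; at 7: 2·7 + 1 = 15; next = 14

13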